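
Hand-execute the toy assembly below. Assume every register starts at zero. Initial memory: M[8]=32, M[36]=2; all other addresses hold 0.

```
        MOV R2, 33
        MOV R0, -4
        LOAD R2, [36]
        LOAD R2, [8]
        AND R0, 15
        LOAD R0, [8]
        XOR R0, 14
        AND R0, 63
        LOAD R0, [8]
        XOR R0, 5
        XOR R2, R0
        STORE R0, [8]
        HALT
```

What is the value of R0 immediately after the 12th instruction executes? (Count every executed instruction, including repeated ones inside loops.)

R2=33
R0=-4
R2=M[36]=2
R2=M[8]=32
R0=(-4)&15=12
R0=M[8]=32
R0=32^14=46
R0=46&63=46
R0=M[8]=32
R0=32^5=37
R2=32^37=5
STORE R0, [8] → M[8]=37
After step 12: R0 = 37.

37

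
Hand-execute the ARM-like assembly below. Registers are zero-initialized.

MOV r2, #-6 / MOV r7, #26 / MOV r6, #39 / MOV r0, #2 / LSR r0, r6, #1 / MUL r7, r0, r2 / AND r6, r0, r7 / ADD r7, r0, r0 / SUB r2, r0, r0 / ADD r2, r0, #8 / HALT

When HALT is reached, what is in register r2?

r2=-6
r7=26
r6=39
r0=2
r0=39>>1=19
r7=19*(-6)=-114
r6=19&(-114)=2
r7=19+19=38
r2=19-19=0
r2=19+8=27
halt.

27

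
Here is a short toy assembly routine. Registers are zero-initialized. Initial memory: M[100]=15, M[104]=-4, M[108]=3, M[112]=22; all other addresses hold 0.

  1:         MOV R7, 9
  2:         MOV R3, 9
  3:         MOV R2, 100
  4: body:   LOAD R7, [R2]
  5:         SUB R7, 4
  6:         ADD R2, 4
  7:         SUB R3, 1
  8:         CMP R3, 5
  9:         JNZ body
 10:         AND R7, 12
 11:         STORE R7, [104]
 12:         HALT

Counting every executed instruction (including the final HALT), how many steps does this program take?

after MOV R7, 9: R7=9
after MOV R3, 9: R3=9
after MOV R2, 100: R2=100
after LOAD R7, [R2]: R7=M[100]=15
after SUB R7, 4: R7=15-4=11
after ADD R2, 4: R2=100+4=104
after SUB R3, 1: R3=9-1=8
CMP R3, 5  (cmp 8,5)
JNZ body: taken
after LOAD R7, [R2]: R7=M[104]=-4
after SUB R7, 4: R7=(-4)-4=-8
after ADD R2, 4: R2=104+4=108
after SUB R3, 1: R3=8-1=7
CMP R3, 5  (cmp 7,5)
JNZ body: taken
after LOAD R7, [R2]: R7=M[108]=3
after SUB R7, 4: R7=3-4=-1
after ADD R2, 4: R2=108+4=112
after SUB R3, 1: R3=7-1=6
CMP R3, 5  (cmp 6,5)
JNZ body: taken
after LOAD R7, [R2]: R7=M[112]=22
after SUB R7, 4: R7=22-4=18
after ADD R2, 4: R2=112+4=116
after SUB R3, 1: R3=6-1=5
CMP R3, 5  (cmp 5,5)
JNZ body: not taken
after AND R7, 12: R7=18&12=0
STORE R7, [104] → M[104]=0
halt.
Total executed instructions: 30.

30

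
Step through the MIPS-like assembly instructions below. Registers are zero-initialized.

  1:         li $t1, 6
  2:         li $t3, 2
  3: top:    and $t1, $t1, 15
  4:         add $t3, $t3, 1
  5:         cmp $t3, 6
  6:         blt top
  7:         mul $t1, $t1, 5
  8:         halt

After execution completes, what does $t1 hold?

li $t1, 6 → $t1=6
li $t3, 2 → $t3=2
and $t1, $t1, 15 → $t1=6&15=6
add $t3, $t3, 1 → $t3=2+1=3
cmp $t3, 6  (cmp 3,6)
blt top: taken
and $t1, $t1, 15 → $t1=6&15=6
add $t3, $t3, 1 → $t3=3+1=4
cmp $t3, 6  (cmp 4,6)
blt top: taken
and $t1, $t1, 15 → $t1=6&15=6
add $t3, $t3, 1 → $t3=4+1=5
cmp $t3, 6  (cmp 5,6)
blt top: taken
and $t1, $t1, 15 → $t1=6&15=6
add $t3, $t3, 1 → $t3=5+1=6
cmp $t3, 6  (cmp 6,6)
blt top: not taken
mul $t1, $t1, 5 → $t1=6*5=30
halt.

30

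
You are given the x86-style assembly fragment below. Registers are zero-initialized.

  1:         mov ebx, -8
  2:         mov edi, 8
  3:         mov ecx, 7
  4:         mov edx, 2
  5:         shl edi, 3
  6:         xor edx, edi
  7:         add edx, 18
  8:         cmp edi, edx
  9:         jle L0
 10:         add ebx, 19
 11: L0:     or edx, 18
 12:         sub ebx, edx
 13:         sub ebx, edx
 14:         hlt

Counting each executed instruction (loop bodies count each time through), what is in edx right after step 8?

84

mov ebx, -8 → ebx=-8
mov edi, 8 → edi=8
mov ecx, 7 → ecx=7
mov edx, 2 → edx=2
shl edi, 3 → edi=8<<3=64
xor edx, edi → edx=2^64=66
add edx, 18 → edx=66+18=84
cmp edi, edx  (cmp 64,84)
After step 8: edx = 84.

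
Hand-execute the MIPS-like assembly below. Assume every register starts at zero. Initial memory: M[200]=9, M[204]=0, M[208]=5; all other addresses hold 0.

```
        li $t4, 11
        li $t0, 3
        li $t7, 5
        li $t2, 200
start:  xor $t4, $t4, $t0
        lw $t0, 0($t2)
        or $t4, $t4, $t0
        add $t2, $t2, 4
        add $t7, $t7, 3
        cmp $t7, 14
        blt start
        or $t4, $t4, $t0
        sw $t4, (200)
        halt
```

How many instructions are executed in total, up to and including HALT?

$t4=11
$t0=3
$t7=5
$t2=200
$t4=11^3=8
$t0=M[200]=9
$t4=8|9=9
$t2=200+4=204
$t7=5+3=8
cmp $t7, 14  (cmp 8,14)
blt start: taken
$t4=9^9=0
$t0=M[204]=0
$t4=0|0=0
$t2=204+4=208
$t7=8+3=11
cmp $t7, 14  (cmp 11,14)
blt start: taken
$t4=0^0=0
$t0=M[208]=5
$t4=0|5=5
$t2=208+4=212
$t7=11+3=14
cmp $t7, 14  (cmp 14,14)
blt start: not taken
$t4=5|5=5
sw $t4, (200) → M[200]=5
halt.
Total executed instructions: 28.

28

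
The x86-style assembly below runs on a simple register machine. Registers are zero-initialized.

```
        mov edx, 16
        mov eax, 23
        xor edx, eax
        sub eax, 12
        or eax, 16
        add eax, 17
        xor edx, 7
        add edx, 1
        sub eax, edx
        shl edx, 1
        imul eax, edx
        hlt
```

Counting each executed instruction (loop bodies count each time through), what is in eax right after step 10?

43

mov edx, 16 → edx=16
mov eax, 23 → eax=23
xor edx, eax → edx=16^23=7
sub eax, 12 → eax=23-12=11
or eax, 16 → eax=11|16=27
add eax, 17 → eax=27+17=44
xor edx, 7 → edx=7^7=0
add edx, 1 → edx=0+1=1
sub eax, edx → eax=44-1=43
shl edx, 1 → edx=1<<1=2
After step 10: eax = 43.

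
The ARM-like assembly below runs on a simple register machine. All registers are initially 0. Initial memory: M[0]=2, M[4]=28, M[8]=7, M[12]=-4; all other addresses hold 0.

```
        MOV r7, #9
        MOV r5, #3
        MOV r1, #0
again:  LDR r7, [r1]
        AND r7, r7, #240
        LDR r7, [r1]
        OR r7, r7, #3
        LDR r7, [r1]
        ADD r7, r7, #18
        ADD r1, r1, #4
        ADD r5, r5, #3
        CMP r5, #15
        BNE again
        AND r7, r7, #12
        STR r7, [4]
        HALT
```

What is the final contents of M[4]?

after MOV r7, #9: r7=9
after MOV r5, #3: r5=3
after MOV r1, #0: r1=0
after LDR r7, [r1]: r7=M[0]=2
after AND r7, r7, #240: r7=2&240=0
after LDR r7, [r1]: r7=M[0]=2
after OR r7, r7, #3: r7=2|3=3
after LDR r7, [r1]: r7=M[0]=2
after ADD r7, r7, #18: r7=2+18=20
after ADD r1, r1, #4: r1=0+4=4
after ADD r5, r5, #3: r5=3+3=6
CMP r5, #15  (cmp 6,15)
BNE again: taken
after LDR r7, [r1]: r7=M[4]=28
after AND r7, r7, #240: r7=28&240=16
after LDR r7, [r1]: r7=M[4]=28
after OR r7, r7, #3: r7=28|3=31
after LDR r7, [r1]: r7=M[4]=28
after ADD r7, r7, #18: r7=28+18=46
after ADD r1, r1, #4: r1=4+4=8
after ADD r5, r5, #3: r5=6+3=9
CMP r5, #15  (cmp 9,15)
BNE again: taken
after LDR r7, [r1]: r7=M[8]=7
after AND r7, r7, #240: r7=7&240=0
after LDR r7, [r1]: r7=M[8]=7
after OR r7, r7, #3: r7=7|3=7
after LDR r7, [r1]: r7=M[8]=7
after ADD r7, r7, #18: r7=7+18=25
after ADD r1, r1, #4: r1=8+4=12
after ADD r5, r5, #3: r5=9+3=12
CMP r5, #15  (cmp 12,15)
BNE again: taken
after LDR r7, [r1]: r7=M[12]=-4
after AND r7, r7, #240: r7=(-4)&240=240
after LDR r7, [r1]: r7=M[12]=-4
after OR r7, r7, #3: r7=(-4)|3=-1
after LDR r7, [r1]: r7=M[12]=-4
after ADD r7, r7, #18: r7=(-4)+18=14
after ADD r1, r1, #4: r1=12+4=16
after ADD r5, r5, #3: r5=12+3=15
CMP r5, #15  (cmp 15,15)
BNE again: not taken
after AND r7, r7, #12: r7=14&12=12
STR r7, [4] → M[4]=12
halt.

12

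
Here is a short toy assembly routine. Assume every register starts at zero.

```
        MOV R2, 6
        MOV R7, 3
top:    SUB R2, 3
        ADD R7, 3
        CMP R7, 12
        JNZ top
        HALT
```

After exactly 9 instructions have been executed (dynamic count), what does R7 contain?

9

R2=6
R7=3
R2=6-3=3
R7=3+3=6
CMP R7, 12  (cmp 6,12)
JNZ top: taken
R2=3-3=0
R7=6+3=9
CMP R7, 12  (cmp 9,12)
After step 9: R7 = 9.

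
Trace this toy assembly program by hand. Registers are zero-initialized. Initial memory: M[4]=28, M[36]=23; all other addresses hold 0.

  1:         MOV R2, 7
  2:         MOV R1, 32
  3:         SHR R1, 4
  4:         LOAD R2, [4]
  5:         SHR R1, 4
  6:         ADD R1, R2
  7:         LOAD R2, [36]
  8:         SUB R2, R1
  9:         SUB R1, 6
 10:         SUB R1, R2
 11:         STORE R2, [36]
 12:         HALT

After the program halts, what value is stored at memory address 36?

-5

R2=7
R1=32
R1=32>>4=2
R2=M[4]=28
R1=2>>4=0
R1=0+28=28
R2=M[36]=23
R2=23-28=-5
R1=28-6=22
R1=22-(-5)=27
STORE R2, [36] → M[36]=-5
halt.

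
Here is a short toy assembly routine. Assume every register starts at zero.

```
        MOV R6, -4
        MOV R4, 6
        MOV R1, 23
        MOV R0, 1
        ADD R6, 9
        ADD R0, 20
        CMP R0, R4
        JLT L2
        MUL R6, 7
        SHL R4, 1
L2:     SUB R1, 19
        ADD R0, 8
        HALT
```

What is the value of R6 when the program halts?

R6=-4
R4=6
R1=23
R0=1
R6=(-4)+9=5
R0=1+20=21
CMP R0, R4  (cmp 21,6)
JLT L2: not taken
R6=5*7=35
R4=6<<1=12
R1=23-19=4
R0=21+8=29
halt.

35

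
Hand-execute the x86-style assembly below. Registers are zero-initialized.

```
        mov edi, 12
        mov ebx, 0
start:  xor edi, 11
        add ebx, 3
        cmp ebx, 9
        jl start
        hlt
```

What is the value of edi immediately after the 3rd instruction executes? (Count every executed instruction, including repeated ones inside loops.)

edi=12
ebx=0
edi=12^11=7
After step 3: edi = 7.

7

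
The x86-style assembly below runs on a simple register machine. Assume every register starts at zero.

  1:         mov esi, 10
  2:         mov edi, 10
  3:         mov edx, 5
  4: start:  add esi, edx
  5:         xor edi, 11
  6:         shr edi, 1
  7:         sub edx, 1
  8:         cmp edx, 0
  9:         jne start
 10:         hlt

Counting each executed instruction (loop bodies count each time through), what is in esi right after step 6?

esi=10
edi=10
edx=5
esi=10+5=15
edi=10^11=1
edi=1>>1=0
After step 6: esi = 15.

15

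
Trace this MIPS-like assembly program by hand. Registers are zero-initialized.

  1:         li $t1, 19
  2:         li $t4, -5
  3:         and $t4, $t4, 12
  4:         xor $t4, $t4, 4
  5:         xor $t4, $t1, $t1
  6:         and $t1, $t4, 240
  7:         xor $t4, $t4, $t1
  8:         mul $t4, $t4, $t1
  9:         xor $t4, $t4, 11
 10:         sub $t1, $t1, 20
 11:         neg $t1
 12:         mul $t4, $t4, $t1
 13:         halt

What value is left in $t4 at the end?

after li $t1, 19: $t1=19
after li $t4, -5: $t4=-5
after and $t4, $t4, 12: $t4=(-5)&12=8
after xor $t4, $t4, 4: $t4=8^4=12
after xor $t4, $t1, $t1: $t4=19^19=0
after and $t1, $t4, 240: $t1=0&240=0
after xor $t4, $t4, $t1: $t4=0^0=0
after mul $t4, $t4, $t1: $t4=0*0=0
after xor $t4, $t4, 11: $t4=0^11=11
after sub $t1, $t1, 20: $t1=0-20=-20
after neg $t1: $t1=-(-20)=20
after mul $t4, $t4, $t1: $t4=11*20=220
halt.

220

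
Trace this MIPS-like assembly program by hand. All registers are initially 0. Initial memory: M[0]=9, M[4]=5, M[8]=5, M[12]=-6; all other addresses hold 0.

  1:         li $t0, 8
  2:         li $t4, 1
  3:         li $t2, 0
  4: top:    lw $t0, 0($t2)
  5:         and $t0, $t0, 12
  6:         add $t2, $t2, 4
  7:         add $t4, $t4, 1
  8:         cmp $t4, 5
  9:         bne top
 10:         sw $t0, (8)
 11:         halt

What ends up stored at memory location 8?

8

$t0=8
$t4=1
$t2=0
$t0=M[0]=9
$t0=9&12=8
$t2=0+4=4
$t4=1+1=2
cmp $t4, 5  (cmp 2,5)
bne top: taken
$t0=M[4]=5
$t0=5&12=4
$t2=4+4=8
$t4=2+1=3
cmp $t4, 5  (cmp 3,5)
bne top: taken
$t0=M[8]=5
$t0=5&12=4
$t2=8+4=12
$t4=3+1=4
cmp $t4, 5  (cmp 4,5)
bne top: taken
$t0=M[12]=-6
$t0=(-6)&12=8
$t2=12+4=16
$t4=4+1=5
cmp $t4, 5  (cmp 5,5)
bne top: not taken
sw $t0, (8) → M[8]=8
halt.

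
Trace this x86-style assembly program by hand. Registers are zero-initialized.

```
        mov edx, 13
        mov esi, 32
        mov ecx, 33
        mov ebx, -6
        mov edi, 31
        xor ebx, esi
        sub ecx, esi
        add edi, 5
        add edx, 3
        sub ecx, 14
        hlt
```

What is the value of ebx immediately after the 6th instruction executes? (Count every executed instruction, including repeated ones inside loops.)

-38

after mov edx, 13: edx=13
after mov esi, 32: esi=32
after mov ecx, 33: ecx=33
after mov ebx, -6: ebx=-6
after mov edi, 31: edi=31
after xor ebx, esi: ebx=(-6)^32=-38
After step 6: ebx = -38.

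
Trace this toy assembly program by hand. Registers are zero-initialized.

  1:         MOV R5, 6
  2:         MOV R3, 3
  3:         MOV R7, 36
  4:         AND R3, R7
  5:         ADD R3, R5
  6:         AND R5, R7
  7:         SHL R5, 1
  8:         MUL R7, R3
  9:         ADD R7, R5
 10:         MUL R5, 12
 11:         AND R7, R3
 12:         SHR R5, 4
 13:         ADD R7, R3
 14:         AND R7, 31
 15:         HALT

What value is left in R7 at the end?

after MOV R5, 6: R5=6
after MOV R3, 3: R3=3
after MOV R7, 36: R7=36
after AND R3, R7: R3=3&36=0
after ADD R3, R5: R3=0+6=6
after AND R5, R7: R5=6&36=4
after SHL R5, 1: R5=4<<1=8
after MUL R7, R3: R7=36*6=216
after ADD R7, R5: R7=216+8=224
after MUL R5, 12: R5=8*12=96
after AND R7, R3: R7=224&6=0
after SHR R5, 4: R5=96>>4=6
after ADD R7, R3: R7=0+6=6
after AND R7, 31: R7=6&31=6
halt.

6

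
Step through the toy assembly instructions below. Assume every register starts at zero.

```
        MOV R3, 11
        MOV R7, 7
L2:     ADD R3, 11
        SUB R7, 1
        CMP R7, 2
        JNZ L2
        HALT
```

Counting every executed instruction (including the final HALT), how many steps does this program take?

after MOV R3, 11: R3=11
after MOV R7, 7: R7=7
after ADD R3, 11: R3=11+11=22
after SUB R7, 1: R7=7-1=6
CMP R7, 2  (cmp 6,2)
JNZ L2: taken
after ADD R3, 11: R3=22+11=33
after SUB R7, 1: R7=6-1=5
CMP R7, 2  (cmp 5,2)
JNZ L2: taken
after ADD R3, 11: R3=33+11=44
after SUB R7, 1: R7=5-1=4
CMP R7, 2  (cmp 4,2)
JNZ L2: taken
after ADD R3, 11: R3=44+11=55
after SUB R7, 1: R7=4-1=3
CMP R7, 2  (cmp 3,2)
JNZ L2: taken
after ADD R3, 11: R3=55+11=66
after SUB R7, 1: R7=3-1=2
CMP R7, 2  (cmp 2,2)
JNZ L2: not taken
halt.
Total executed instructions: 23.

23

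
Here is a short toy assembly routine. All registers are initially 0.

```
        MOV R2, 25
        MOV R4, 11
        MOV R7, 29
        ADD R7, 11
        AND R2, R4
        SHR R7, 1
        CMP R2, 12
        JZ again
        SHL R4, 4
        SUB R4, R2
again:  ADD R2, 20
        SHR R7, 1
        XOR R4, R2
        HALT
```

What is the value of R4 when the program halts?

186

MOV R2, 25 → R2=25
MOV R4, 11 → R4=11
MOV R7, 29 → R7=29
ADD R7, 11 → R7=29+11=40
AND R2, R4 → R2=25&11=9
SHR R7, 1 → R7=40>>1=20
CMP R2, 12  (cmp 9,12)
JZ again: not taken
SHL R4, 4 → R4=11<<4=176
SUB R4, R2 → R4=176-9=167
ADD R2, 20 → R2=9+20=29
SHR R7, 1 → R7=20>>1=10
XOR R4, R2 → R4=167^29=186
halt.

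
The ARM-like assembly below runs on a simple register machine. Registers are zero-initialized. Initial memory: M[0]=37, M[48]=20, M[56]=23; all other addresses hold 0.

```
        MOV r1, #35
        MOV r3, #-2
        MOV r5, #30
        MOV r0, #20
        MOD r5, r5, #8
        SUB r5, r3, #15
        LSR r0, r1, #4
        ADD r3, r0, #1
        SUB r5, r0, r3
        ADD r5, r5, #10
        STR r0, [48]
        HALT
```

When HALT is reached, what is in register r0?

r1=35
r3=-2
r5=30
r0=20
r5=30%8=6
r5=(-2)-15=-17
r0=35>>4=2
r3=2+1=3
r5=2-3=-1
r5=(-1)+10=9
STR r0, [48] → M[48]=2
halt.

2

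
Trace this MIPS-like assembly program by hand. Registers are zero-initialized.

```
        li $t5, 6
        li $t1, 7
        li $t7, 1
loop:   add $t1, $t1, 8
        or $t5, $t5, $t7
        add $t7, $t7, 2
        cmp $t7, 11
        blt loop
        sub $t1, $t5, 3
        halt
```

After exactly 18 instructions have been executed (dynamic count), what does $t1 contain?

31

$t5=6
$t1=7
$t7=1
$t1=7+8=15
$t5=6|1=7
$t7=1+2=3
cmp $t7, 11  (cmp 3,11)
blt loop: taken
$t1=15+8=23
$t5=7|3=7
$t7=3+2=5
cmp $t7, 11  (cmp 5,11)
blt loop: taken
$t1=23+8=31
$t5=7|5=7
$t7=5+2=7
cmp $t7, 11  (cmp 7,11)
blt loop: taken
After step 18: $t1 = 31.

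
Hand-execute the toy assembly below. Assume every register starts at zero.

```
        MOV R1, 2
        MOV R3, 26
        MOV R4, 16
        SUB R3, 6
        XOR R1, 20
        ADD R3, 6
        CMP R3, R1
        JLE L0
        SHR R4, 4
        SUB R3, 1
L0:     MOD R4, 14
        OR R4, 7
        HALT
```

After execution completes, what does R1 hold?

22

after MOV R1, 2: R1=2
after MOV R3, 26: R3=26
after MOV R4, 16: R4=16
after SUB R3, 6: R3=26-6=20
after XOR R1, 20: R1=2^20=22
after ADD R3, 6: R3=20+6=26
CMP R3, R1  (cmp 26,22)
JLE L0: not taken
after SHR R4, 4: R4=16>>4=1
after SUB R3, 1: R3=26-1=25
after MOD R4, 14: R4=1%14=1
after OR R4, 7: R4=1|7=7
halt.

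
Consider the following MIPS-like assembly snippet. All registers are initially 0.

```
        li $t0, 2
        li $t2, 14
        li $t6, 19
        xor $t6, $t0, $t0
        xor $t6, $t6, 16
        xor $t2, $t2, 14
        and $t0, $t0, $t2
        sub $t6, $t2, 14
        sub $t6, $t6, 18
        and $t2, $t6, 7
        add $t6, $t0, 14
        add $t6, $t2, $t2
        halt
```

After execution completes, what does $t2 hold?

0

li $t0, 2 → $t0=2
li $t2, 14 → $t2=14
li $t6, 19 → $t6=19
xor $t6, $t0, $t0 → $t6=2^2=0
xor $t6, $t6, 16 → $t6=0^16=16
xor $t2, $t2, 14 → $t2=14^14=0
and $t0, $t0, $t2 → $t0=2&0=0
sub $t6, $t2, 14 → $t6=0-14=-14
sub $t6, $t6, 18 → $t6=(-14)-18=-32
and $t2, $t6, 7 → $t2=(-32)&7=0
add $t6, $t0, 14 → $t6=0+14=14
add $t6, $t2, $t2 → $t6=0+0=0
halt.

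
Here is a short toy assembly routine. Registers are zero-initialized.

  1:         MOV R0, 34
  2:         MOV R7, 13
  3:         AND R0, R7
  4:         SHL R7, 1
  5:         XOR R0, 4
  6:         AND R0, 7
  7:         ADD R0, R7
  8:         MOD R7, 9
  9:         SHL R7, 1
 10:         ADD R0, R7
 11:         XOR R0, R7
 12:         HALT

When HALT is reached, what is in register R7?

R0=34
R7=13
R0=34&13=0
R7=13<<1=26
R0=0^4=4
R0=4&7=4
R0=4+26=30
R7=26%9=8
R7=8<<1=16
R0=30+16=46
R0=46^16=62
halt.

16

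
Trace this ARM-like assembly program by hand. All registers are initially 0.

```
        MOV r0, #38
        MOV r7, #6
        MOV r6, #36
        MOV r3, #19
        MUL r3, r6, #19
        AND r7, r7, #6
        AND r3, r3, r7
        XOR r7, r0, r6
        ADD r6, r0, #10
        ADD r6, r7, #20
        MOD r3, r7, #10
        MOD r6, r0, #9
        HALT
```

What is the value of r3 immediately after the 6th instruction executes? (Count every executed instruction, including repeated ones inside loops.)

MOV r0, #38 → r0=38
MOV r7, #6 → r7=6
MOV r6, #36 → r6=36
MOV r3, #19 → r3=19
MUL r3, r6, #19 → r3=36*19=684
AND r7, r7, #6 → r7=6&6=6
After step 6: r3 = 684.

684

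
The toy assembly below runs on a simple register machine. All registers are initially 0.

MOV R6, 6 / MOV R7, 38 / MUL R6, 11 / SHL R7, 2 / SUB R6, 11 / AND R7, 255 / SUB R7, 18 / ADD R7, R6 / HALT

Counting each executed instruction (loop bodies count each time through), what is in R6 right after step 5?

55

MOV R6, 6 → R6=6
MOV R7, 38 → R7=38
MUL R6, 11 → R6=6*11=66
SHL R7, 2 → R7=38<<2=152
SUB R6, 11 → R6=66-11=55
After step 5: R6 = 55.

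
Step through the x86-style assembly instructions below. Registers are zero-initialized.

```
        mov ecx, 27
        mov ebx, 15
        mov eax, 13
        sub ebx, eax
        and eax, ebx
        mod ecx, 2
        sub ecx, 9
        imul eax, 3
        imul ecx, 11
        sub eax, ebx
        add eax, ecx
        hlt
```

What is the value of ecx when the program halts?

-88

after mov ecx, 27: ecx=27
after mov ebx, 15: ebx=15
after mov eax, 13: eax=13
after sub ebx, eax: ebx=15-13=2
after and eax, ebx: eax=13&2=0
after mod ecx, 2: ecx=27%2=1
after sub ecx, 9: ecx=1-9=-8
after imul eax, 3: eax=0*3=0
after imul ecx, 11: ecx=(-8)*11=-88
after sub eax, ebx: eax=0-2=-2
after add eax, ecx: eax=(-2)+(-88)=-90
halt.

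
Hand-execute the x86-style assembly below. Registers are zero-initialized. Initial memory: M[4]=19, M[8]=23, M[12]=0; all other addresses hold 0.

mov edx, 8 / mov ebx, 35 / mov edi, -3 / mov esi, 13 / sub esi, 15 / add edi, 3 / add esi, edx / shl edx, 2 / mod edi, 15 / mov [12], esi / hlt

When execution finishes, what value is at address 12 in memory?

6

after mov edx, 8: edx=8
after mov ebx, 35: ebx=35
after mov edi, -3: edi=-3
after mov esi, 13: esi=13
after sub esi, 15: esi=13-15=-2
after add edi, 3: edi=(-3)+3=0
after add esi, edx: esi=(-2)+8=6
after shl edx, 2: edx=8<<2=32
after mod edi, 15: edi=0%15=0
mov [12], esi → M[12]=6
halt.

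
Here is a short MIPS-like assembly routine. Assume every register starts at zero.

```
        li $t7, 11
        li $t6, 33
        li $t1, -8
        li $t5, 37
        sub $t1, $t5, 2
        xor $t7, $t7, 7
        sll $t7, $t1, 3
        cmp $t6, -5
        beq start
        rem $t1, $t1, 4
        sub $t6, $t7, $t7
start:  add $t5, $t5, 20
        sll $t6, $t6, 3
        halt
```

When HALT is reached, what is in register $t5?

57

li $t7, 11 → $t7=11
li $t6, 33 → $t6=33
li $t1, -8 → $t1=-8
li $t5, 37 → $t5=37
sub $t1, $t5, 2 → $t1=37-2=35
xor $t7, $t7, 7 → $t7=11^7=12
sll $t7, $t1, 3 → $t7=35<<3=280
cmp $t6, -5  (cmp 33,-5)
beq start: not taken
rem $t1, $t1, 4 → $t1=35%4=3
sub $t6, $t7, $t7 → $t6=280-280=0
add $t5, $t5, 20 → $t5=37+20=57
sll $t6, $t6, 3 → $t6=0<<3=0
halt.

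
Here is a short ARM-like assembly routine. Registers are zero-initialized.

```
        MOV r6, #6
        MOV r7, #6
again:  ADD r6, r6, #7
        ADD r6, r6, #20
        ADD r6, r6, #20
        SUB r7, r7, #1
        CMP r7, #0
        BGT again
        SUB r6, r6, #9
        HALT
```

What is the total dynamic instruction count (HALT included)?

40

r6=6
r7=6
r6=6+7=13
r6=13+20=33
r6=33+20=53
r7=6-1=5
CMP r7, #0  (cmp 5,0)
BGT again: taken
r6=53+7=60
r6=60+20=80
r6=80+20=100
r7=5-1=4
CMP r7, #0  (cmp 4,0)
BGT again: taken
r6=100+7=107
r6=107+20=127
r6=127+20=147
r7=4-1=3
CMP r7, #0  (cmp 3,0)
BGT again: taken
r6=147+7=154
r6=154+20=174
r6=174+20=194
r7=3-1=2
CMP r7, #0  (cmp 2,0)
BGT again: taken
r6=194+7=201
r6=201+20=221
r6=221+20=241
r7=2-1=1
CMP r7, #0  (cmp 1,0)
BGT again: taken
r6=241+7=248
r6=248+20=268
r6=268+20=288
r7=1-1=0
CMP r7, #0  (cmp 0,0)
BGT again: not taken
r6=288-9=279
halt.
Total executed instructions: 40.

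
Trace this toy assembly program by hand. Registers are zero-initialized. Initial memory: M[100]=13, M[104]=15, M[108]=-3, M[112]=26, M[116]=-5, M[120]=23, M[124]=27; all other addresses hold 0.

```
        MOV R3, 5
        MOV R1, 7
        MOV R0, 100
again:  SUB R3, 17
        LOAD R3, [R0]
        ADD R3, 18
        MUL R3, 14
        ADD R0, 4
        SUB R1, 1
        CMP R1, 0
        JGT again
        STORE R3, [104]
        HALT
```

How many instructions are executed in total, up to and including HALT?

MOV R3, 5 → R3=5
MOV R1, 7 → R1=7
MOV R0, 100 → R0=100
SUB R3, 17 → R3=5-17=-12
LOAD R3, [R0] → R3=M[100]=13
ADD R3, 18 → R3=13+18=31
MUL R3, 14 → R3=31*14=434
ADD R0, 4 → R0=100+4=104
SUB R1, 1 → R1=7-1=6
CMP R1, 0  (cmp 6,0)
JGT again: taken
SUB R3, 17 → R3=434-17=417
LOAD R3, [R0] → R3=M[104]=15
ADD R3, 18 → R3=15+18=33
MUL R3, 14 → R3=33*14=462
ADD R0, 4 → R0=104+4=108
SUB R1, 1 → R1=6-1=5
CMP R1, 0  (cmp 5,0)
JGT again: taken
SUB R3, 17 → R3=462-17=445
LOAD R3, [R0] → R3=M[108]=-3
ADD R3, 18 → R3=(-3)+18=15
MUL R3, 14 → R3=15*14=210
ADD R0, 4 → R0=108+4=112
SUB R1, 1 → R1=5-1=4
CMP R1, 0  (cmp 4,0)
JGT again: taken
SUB R3, 17 → R3=210-17=193
LOAD R3, [R0] → R3=M[112]=26
ADD R3, 18 → R3=26+18=44
MUL R3, 14 → R3=44*14=616
ADD R0, 4 → R0=112+4=116
SUB R1, 1 → R1=4-1=3
CMP R1, 0  (cmp 3,0)
JGT again: taken
SUB R3, 17 → R3=616-17=599
LOAD R3, [R0] → R3=M[116]=-5
ADD R3, 18 → R3=(-5)+18=13
MUL R3, 14 → R3=13*14=182
ADD R0, 4 → R0=116+4=120
SUB R1, 1 → R1=3-1=2
CMP R1, 0  (cmp 2,0)
JGT again: taken
SUB R3, 17 → R3=182-17=165
LOAD R3, [R0] → R3=M[120]=23
ADD R3, 18 → R3=23+18=41
MUL R3, 14 → R3=41*14=574
ADD R0, 4 → R0=120+4=124
SUB R1, 1 → R1=2-1=1
CMP R1, 0  (cmp 1,0)
JGT again: taken
SUB R3, 17 → R3=574-17=557
LOAD R3, [R0] → R3=M[124]=27
ADD R3, 18 → R3=27+18=45
MUL R3, 14 → R3=45*14=630
ADD R0, 4 → R0=124+4=128
SUB R1, 1 → R1=1-1=0
CMP R1, 0  (cmp 0,0)
JGT again: not taken
STORE R3, [104] → M[104]=630
halt.
Total executed instructions: 61.

61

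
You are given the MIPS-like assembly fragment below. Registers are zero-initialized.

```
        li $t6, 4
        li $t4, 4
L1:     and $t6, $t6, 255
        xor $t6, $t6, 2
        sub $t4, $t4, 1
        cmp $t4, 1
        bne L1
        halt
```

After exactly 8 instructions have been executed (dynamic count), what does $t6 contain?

li $t6, 4 → $t6=4
li $t4, 4 → $t4=4
and $t6, $t6, 255 → $t6=4&255=4
xor $t6, $t6, 2 → $t6=4^2=6
sub $t4, $t4, 1 → $t4=4-1=3
cmp $t4, 1  (cmp 3,1)
bne L1: taken
and $t6, $t6, 255 → $t6=6&255=6
After step 8: $t6 = 6.

6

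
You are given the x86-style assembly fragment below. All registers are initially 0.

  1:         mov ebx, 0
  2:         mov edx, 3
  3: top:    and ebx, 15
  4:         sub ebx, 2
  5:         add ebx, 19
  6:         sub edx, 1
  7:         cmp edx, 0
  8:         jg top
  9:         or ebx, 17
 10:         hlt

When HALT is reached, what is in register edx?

0

after mov ebx, 0: ebx=0
after mov edx, 3: edx=3
after and ebx, 15: ebx=0&15=0
after sub ebx, 2: ebx=0-2=-2
after add ebx, 19: ebx=(-2)+19=17
after sub edx, 1: edx=3-1=2
cmp edx, 0  (cmp 2,0)
jg top: taken
after and ebx, 15: ebx=17&15=1
after sub ebx, 2: ebx=1-2=-1
after add ebx, 19: ebx=(-1)+19=18
after sub edx, 1: edx=2-1=1
cmp edx, 0  (cmp 1,0)
jg top: taken
after and ebx, 15: ebx=18&15=2
after sub ebx, 2: ebx=2-2=0
after add ebx, 19: ebx=0+19=19
after sub edx, 1: edx=1-1=0
cmp edx, 0  (cmp 0,0)
jg top: not taken
after or ebx, 17: ebx=19|17=19
halt.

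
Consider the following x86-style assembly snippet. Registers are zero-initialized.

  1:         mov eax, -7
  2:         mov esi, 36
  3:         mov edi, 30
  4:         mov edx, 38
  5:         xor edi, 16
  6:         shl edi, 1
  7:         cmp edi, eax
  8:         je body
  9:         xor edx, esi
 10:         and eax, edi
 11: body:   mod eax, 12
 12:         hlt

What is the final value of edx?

eax=-7
esi=36
edi=30
edx=38
edi=30^16=14
edi=14<<1=28
cmp edi, eax  (cmp 28,-7)
je body: not taken
edx=38^36=2
eax=(-7)&28=24
eax=24%12=0
halt.

2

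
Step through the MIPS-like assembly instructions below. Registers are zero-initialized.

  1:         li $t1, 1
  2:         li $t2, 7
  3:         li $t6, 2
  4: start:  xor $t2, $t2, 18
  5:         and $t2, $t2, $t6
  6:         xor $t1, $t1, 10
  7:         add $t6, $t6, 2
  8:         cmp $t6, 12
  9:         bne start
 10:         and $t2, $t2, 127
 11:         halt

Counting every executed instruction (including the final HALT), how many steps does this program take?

li $t1, 1 → $t1=1
li $t2, 7 → $t2=7
li $t6, 2 → $t6=2
xor $t2, $t2, 18 → $t2=7^18=21
and $t2, $t2, $t6 → $t2=21&2=0
xor $t1, $t1, 10 → $t1=1^10=11
add $t6, $t6, 2 → $t6=2+2=4
cmp $t6, 12  (cmp 4,12)
bne start: taken
xor $t2, $t2, 18 → $t2=0^18=18
and $t2, $t2, $t6 → $t2=18&4=0
xor $t1, $t1, 10 → $t1=11^10=1
add $t6, $t6, 2 → $t6=4+2=6
cmp $t6, 12  (cmp 6,12)
bne start: taken
xor $t2, $t2, 18 → $t2=0^18=18
and $t2, $t2, $t6 → $t2=18&6=2
xor $t1, $t1, 10 → $t1=1^10=11
add $t6, $t6, 2 → $t6=6+2=8
cmp $t6, 12  (cmp 8,12)
bne start: taken
xor $t2, $t2, 18 → $t2=2^18=16
and $t2, $t2, $t6 → $t2=16&8=0
xor $t1, $t1, 10 → $t1=11^10=1
add $t6, $t6, 2 → $t6=8+2=10
cmp $t6, 12  (cmp 10,12)
bne start: taken
xor $t2, $t2, 18 → $t2=0^18=18
and $t2, $t2, $t6 → $t2=18&10=2
xor $t1, $t1, 10 → $t1=1^10=11
add $t6, $t6, 2 → $t6=10+2=12
cmp $t6, 12  (cmp 12,12)
bne start: not taken
and $t2, $t2, 127 → $t2=2&127=2
halt.
Total executed instructions: 35.

35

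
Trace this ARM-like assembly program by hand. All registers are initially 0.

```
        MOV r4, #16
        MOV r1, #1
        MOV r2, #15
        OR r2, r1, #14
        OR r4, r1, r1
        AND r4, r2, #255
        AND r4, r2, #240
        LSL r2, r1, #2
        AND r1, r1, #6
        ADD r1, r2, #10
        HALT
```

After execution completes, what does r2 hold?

MOV r4, #16 → r4=16
MOV r1, #1 → r1=1
MOV r2, #15 → r2=15
OR r2, r1, #14 → r2=1|14=15
OR r4, r1, r1 → r4=1|1=1
AND r4, r2, #255 → r4=15&255=15
AND r4, r2, #240 → r4=15&240=0
LSL r2, r1, #2 → r2=1<<2=4
AND r1, r1, #6 → r1=1&6=0
ADD r1, r2, #10 → r1=4+10=14
halt.

4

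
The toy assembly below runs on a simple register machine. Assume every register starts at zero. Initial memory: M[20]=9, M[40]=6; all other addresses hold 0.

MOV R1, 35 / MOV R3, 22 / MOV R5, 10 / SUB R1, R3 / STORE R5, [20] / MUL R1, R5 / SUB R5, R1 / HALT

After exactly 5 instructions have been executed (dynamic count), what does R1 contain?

13

R1=35
R3=22
R5=10
R1=35-22=13
STORE R5, [20] → M[20]=10
After step 5: R1 = 13.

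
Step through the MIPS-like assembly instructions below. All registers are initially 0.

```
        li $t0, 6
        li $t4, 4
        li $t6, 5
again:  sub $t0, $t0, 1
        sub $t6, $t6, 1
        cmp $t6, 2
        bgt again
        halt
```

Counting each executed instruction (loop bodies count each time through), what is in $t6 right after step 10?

3

$t0=6
$t4=4
$t6=5
$t0=6-1=5
$t6=5-1=4
cmp $t6, 2  (cmp 4,2)
bgt again: taken
$t0=5-1=4
$t6=4-1=3
cmp $t6, 2  (cmp 3,2)
After step 10: $t6 = 3.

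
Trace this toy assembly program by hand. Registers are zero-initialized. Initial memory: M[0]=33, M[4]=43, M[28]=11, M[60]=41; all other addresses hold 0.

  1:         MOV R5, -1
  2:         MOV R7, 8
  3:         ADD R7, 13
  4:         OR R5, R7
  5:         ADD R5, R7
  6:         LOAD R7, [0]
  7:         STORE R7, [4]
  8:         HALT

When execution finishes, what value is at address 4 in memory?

MOV R5, -1 → R5=-1
MOV R7, 8 → R7=8
ADD R7, 13 → R7=8+13=21
OR R5, R7 → R5=(-1)|21=-1
ADD R5, R7 → R5=(-1)+21=20
LOAD R7, [0] → R7=M[0]=33
STORE R7, [4] → M[4]=33
halt.

33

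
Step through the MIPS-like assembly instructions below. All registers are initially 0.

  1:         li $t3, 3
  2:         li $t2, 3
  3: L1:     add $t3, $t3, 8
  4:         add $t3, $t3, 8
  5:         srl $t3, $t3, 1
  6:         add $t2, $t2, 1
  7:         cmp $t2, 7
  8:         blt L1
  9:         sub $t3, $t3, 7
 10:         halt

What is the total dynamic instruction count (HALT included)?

after li $t3, 3: $t3=3
after li $t2, 3: $t2=3
after add $t3, $t3, 8: $t3=3+8=11
after add $t3, $t3, 8: $t3=11+8=19
after srl $t3, $t3, 1: $t3=19>>1=9
after add $t2, $t2, 1: $t2=3+1=4
cmp $t2, 7  (cmp 4,7)
blt L1: taken
after add $t3, $t3, 8: $t3=9+8=17
after add $t3, $t3, 8: $t3=17+8=25
after srl $t3, $t3, 1: $t3=25>>1=12
after add $t2, $t2, 1: $t2=4+1=5
cmp $t2, 7  (cmp 5,7)
blt L1: taken
after add $t3, $t3, 8: $t3=12+8=20
after add $t3, $t3, 8: $t3=20+8=28
after srl $t3, $t3, 1: $t3=28>>1=14
after add $t2, $t2, 1: $t2=5+1=6
cmp $t2, 7  (cmp 6,7)
blt L1: taken
after add $t3, $t3, 8: $t3=14+8=22
after add $t3, $t3, 8: $t3=22+8=30
after srl $t3, $t3, 1: $t3=30>>1=15
after add $t2, $t2, 1: $t2=6+1=7
cmp $t2, 7  (cmp 7,7)
blt L1: not taken
after sub $t3, $t3, 7: $t3=15-7=8
halt.
Total executed instructions: 28.

28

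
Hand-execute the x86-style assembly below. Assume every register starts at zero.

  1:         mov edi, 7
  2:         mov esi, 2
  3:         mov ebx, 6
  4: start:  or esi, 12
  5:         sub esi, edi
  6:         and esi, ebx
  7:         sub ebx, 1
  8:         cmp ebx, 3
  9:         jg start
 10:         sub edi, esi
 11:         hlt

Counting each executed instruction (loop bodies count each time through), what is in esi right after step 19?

4

after mov edi, 7: edi=7
after mov esi, 2: esi=2
after mov ebx, 6: ebx=6
after or esi, 12: esi=2|12=14
after sub esi, edi: esi=14-7=7
after and esi, ebx: esi=7&6=6
after sub ebx, 1: ebx=6-1=5
cmp ebx, 3  (cmp 5,3)
jg start: taken
after or esi, 12: esi=6|12=14
after sub esi, edi: esi=14-7=7
after and esi, ebx: esi=7&5=5
after sub ebx, 1: ebx=5-1=4
cmp ebx, 3  (cmp 4,3)
jg start: taken
after or esi, 12: esi=5|12=13
after sub esi, edi: esi=13-7=6
after and esi, ebx: esi=6&4=4
after sub ebx, 1: ebx=4-1=3
After step 19: esi = 4.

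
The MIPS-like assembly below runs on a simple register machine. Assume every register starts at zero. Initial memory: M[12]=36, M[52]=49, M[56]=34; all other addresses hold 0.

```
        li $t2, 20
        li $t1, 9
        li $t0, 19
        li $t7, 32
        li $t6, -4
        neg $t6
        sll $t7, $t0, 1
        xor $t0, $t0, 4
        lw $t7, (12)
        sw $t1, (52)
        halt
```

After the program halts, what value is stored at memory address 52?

9

after li $t2, 20: $t2=20
after li $t1, 9: $t1=9
after li $t0, 19: $t0=19
after li $t7, 32: $t7=32
after li $t6, -4: $t6=-4
after neg $t6: $t6=-(-4)=4
after sll $t7, $t0, 1: $t7=19<<1=38
after xor $t0, $t0, 4: $t0=19^4=23
after lw $t7, (12): $t7=M[12]=36
sw $t1, (52) → M[52]=9
halt.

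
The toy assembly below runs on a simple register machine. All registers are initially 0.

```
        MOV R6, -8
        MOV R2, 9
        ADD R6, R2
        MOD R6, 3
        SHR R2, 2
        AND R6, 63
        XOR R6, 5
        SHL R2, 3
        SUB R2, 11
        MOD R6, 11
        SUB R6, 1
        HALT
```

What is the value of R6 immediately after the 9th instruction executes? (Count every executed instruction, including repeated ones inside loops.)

R6=-8
R2=9
R6=(-8)+9=1
R6=1%3=1
R2=9>>2=2
R6=1&63=1
R6=1^5=4
R2=2<<3=16
R2=16-11=5
After step 9: R6 = 4.

4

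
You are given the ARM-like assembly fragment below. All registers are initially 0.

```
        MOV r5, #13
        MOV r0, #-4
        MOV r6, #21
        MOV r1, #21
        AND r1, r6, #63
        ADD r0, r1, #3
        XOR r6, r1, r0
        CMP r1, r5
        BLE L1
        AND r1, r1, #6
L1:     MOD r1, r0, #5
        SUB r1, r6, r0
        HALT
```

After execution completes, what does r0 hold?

24

r5=13
r0=-4
r6=21
r1=21
r1=21&63=21
r0=21+3=24
r6=21^24=13
CMP r1, r5  (cmp 21,13)
BLE L1: not taken
r1=21&6=4
r1=24%5=4
r1=13-24=-11
halt.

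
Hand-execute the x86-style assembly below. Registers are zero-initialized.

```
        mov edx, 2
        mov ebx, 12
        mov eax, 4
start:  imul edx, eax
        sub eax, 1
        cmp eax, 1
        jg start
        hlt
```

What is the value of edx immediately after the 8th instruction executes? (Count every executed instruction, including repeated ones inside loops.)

after mov edx, 2: edx=2
after mov ebx, 12: ebx=12
after mov eax, 4: eax=4
after imul edx, eax: edx=2*4=8
after sub eax, 1: eax=4-1=3
cmp eax, 1  (cmp 3,1)
jg start: taken
after imul edx, eax: edx=8*3=24
After step 8: edx = 24.

24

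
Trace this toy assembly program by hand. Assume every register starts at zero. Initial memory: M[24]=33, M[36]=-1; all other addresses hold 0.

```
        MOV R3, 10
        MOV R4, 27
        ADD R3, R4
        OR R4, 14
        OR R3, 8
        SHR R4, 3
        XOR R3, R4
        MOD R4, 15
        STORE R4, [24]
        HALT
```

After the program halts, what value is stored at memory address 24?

3

after MOV R3, 10: R3=10
after MOV R4, 27: R4=27
after ADD R3, R4: R3=10+27=37
after OR R4, 14: R4=27|14=31
after OR R3, 8: R3=37|8=45
after SHR R4, 3: R4=31>>3=3
after XOR R3, R4: R3=45^3=46
after MOD R4, 15: R4=3%15=3
STORE R4, [24] → M[24]=3
halt.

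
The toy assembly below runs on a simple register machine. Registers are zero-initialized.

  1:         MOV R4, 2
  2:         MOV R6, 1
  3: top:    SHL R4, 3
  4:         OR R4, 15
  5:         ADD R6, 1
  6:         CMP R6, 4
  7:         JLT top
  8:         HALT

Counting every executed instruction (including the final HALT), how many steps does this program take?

18

R4=2
R6=1
R4=2<<3=16
R4=16|15=31
R6=1+1=2
CMP R6, 4  (cmp 2,4)
JLT top: taken
R4=31<<3=248
R4=248|15=255
R6=2+1=3
CMP R6, 4  (cmp 3,4)
JLT top: taken
R4=255<<3=2040
R4=2040|15=2047
R6=3+1=4
CMP R6, 4  (cmp 4,4)
JLT top: not taken
halt.
Total executed instructions: 18.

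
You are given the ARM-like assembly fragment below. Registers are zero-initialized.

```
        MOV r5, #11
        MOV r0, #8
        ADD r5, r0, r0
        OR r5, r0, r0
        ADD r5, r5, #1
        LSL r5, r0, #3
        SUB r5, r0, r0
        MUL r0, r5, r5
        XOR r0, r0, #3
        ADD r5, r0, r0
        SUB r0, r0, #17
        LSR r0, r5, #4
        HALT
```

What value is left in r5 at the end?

6

MOV r5, #11 → r5=11
MOV r0, #8 → r0=8
ADD r5, r0, r0 → r5=8+8=16
OR r5, r0, r0 → r5=8|8=8
ADD r5, r5, #1 → r5=8+1=9
LSL r5, r0, #3 → r5=8<<3=64
SUB r5, r0, r0 → r5=8-8=0
MUL r0, r5, r5 → r0=0*0=0
XOR r0, r0, #3 → r0=0^3=3
ADD r5, r0, r0 → r5=3+3=6
SUB r0, r0, #17 → r0=3-17=-14
LSR r0, r5, #4 → r0=6>>4=0
halt.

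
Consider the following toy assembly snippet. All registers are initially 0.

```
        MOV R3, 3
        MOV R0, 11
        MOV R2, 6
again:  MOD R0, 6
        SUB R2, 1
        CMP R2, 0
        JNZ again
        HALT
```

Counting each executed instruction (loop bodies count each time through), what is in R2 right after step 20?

MOV R3, 3 → R3=3
MOV R0, 11 → R0=11
MOV R2, 6 → R2=6
MOD R0, 6 → R0=11%6=5
SUB R2, 1 → R2=6-1=5
CMP R2, 0  (cmp 5,0)
JNZ again: taken
MOD R0, 6 → R0=5%6=5
SUB R2, 1 → R2=5-1=4
CMP R2, 0  (cmp 4,0)
JNZ again: taken
MOD R0, 6 → R0=5%6=5
SUB R2, 1 → R2=4-1=3
CMP R2, 0  (cmp 3,0)
JNZ again: taken
MOD R0, 6 → R0=5%6=5
SUB R2, 1 → R2=3-1=2
CMP R2, 0  (cmp 2,0)
JNZ again: taken
MOD R0, 6 → R0=5%6=5
After step 20: R2 = 2.

2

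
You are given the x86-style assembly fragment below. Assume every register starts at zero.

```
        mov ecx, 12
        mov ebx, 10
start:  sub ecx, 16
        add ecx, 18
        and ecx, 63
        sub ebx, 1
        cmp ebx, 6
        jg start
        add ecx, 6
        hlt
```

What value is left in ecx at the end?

26

ecx=12
ebx=10
ecx=12-16=-4
ecx=(-4)+18=14
ecx=14&63=14
ebx=10-1=9
cmp ebx, 6  (cmp 9,6)
jg start: taken
ecx=14-16=-2
ecx=(-2)+18=16
ecx=16&63=16
ebx=9-1=8
cmp ebx, 6  (cmp 8,6)
jg start: taken
ecx=16-16=0
ecx=0+18=18
ecx=18&63=18
ebx=8-1=7
cmp ebx, 6  (cmp 7,6)
jg start: taken
ecx=18-16=2
ecx=2+18=20
ecx=20&63=20
ebx=7-1=6
cmp ebx, 6  (cmp 6,6)
jg start: not taken
ecx=20+6=26
halt.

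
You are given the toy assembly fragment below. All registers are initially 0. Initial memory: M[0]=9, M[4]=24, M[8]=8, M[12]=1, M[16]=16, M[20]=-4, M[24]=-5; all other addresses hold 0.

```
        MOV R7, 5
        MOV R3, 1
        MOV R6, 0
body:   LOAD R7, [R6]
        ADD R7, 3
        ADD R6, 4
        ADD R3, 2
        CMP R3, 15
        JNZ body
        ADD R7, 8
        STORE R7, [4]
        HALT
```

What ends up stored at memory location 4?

6

MOV R7, 5 → R7=5
MOV R3, 1 → R3=1
MOV R6, 0 → R6=0
LOAD R7, [R6] → R7=M[0]=9
ADD R7, 3 → R7=9+3=12
ADD R6, 4 → R6=0+4=4
ADD R3, 2 → R3=1+2=3
CMP R3, 15  (cmp 3,15)
JNZ body: taken
LOAD R7, [R6] → R7=M[4]=24
ADD R7, 3 → R7=24+3=27
ADD R6, 4 → R6=4+4=8
ADD R3, 2 → R3=3+2=5
CMP R3, 15  (cmp 5,15)
JNZ body: taken
LOAD R7, [R6] → R7=M[8]=8
ADD R7, 3 → R7=8+3=11
ADD R6, 4 → R6=8+4=12
ADD R3, 2 → R3=5+2=7
CMP R3, 15  (cmp 7,15)
JNZ body: taken
LOAD R7, [R6] → R7=M[12]=1
ADD R7, 3 → R7=1+3=4
ADD R6, 4 → R6=12+4=16
ADD R3, 2 → R3=7+2=9
CMP R3, 15  (cmp 9,15)
JNZ body: taken
LOAD R7, [R6] → R7=M[16]=16
ADD R7, 3 → R7=16+3=19
ADD R6, 4 → R6=16+4=20
ADD R3, 2 → R3=9+2=11
CMP R3, 15  (cmp 11,15)
JNZ body: taken
LOAD R7, [R6] → R7=M[20]=-4
ADD R7, 3 → R7=(-4)+3=-1
ADD R6, 4 → R6=20+4=24
ADD R3, 2 → R3=11+2=13
CMP R3, 15  (cmp 13,15)
JNZ body: taken
LOAD R7, [R6] → R7=M[24]=-5
ADD R7, 3 → R7=(-5)+3=-2
ADD R6, 4 → R6=24+4=28
ADD R3, 2 → R3=13+2=15
CMP R3, 15  (cmp 15,15)
JNZ body: not taken
ADD R7, 8 → R7=(-2)+8=6
STORE R7, [4] → M[4]=6
halt.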